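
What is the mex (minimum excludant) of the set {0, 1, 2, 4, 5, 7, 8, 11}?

The values 0, 1, 2 are all present; 3 is the first non-negative integer missing from the set.

3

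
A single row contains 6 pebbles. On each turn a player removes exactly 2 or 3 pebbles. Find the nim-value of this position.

Compute g(0), g(1), … for moves {2, 3}:
g(0) = mex{} = 0
g(1) = mex{} = 0
g(2) = mex{0} = 1
g(3) = mex{0} = 1
g(4) = mex{0,1} = 2
g(5) = mex{1} = 0
g(6) = mex{1,2} = 0
So g(6) = 0.

0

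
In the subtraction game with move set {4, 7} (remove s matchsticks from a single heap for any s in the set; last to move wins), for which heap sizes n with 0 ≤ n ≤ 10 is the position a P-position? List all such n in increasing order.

0, 1, 2, 3

Grundy values for subtraction set {4, 7}:
g(0) = mex{} = 0
g(1) = mex{} = 0
g(2) = mex{} = 0
g(3) = mex{} = 0
g(4) = mex{0} = 1
g(5) = mex{0} = 1
g(6) = mex{0} = 1
g(7) = mex{0} = 1
g(8) = mex{0,1} = 2
g(9) = mex{0,1} = 2
g(10) = mex{0,1} = 2
The P-positions (g = 0) in 0..10 are 0, 1, 2, 3.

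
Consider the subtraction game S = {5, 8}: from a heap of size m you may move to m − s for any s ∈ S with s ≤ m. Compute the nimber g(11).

Grundy values for subtraction set {5, 8}:
k:     0  1  2  3  4  5  6  7  8  9 10 11
g(k):  0  0  0  0  0  1  1  1  1  1  2  2
So g(11) = 2.

2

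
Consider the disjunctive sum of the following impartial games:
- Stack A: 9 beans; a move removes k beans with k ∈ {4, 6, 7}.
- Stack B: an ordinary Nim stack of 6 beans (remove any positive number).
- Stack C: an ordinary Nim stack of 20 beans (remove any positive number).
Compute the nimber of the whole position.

For stack A, compute g(0), g(1), … with moves {4, 6, 7}:
k:     0  1  2  3  4  5  6  7  8  9
g(k):  0  0  0  0  1  1  1  1  2  2
So g(9) = 2.
Stack B is a plain Nim stack of size 6, so its Grundy value is 6.
Stack C is a plain Nim stack of size 20, so its Grundy value is 20.
The value of a disjunctive sum is the nim-sum of the parts.
Combined value = 2 XOR 6 XOR 20 = 16.

16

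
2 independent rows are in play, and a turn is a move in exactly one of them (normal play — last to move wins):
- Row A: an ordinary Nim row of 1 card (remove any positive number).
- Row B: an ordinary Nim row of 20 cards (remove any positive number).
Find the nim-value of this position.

21

Row A is a plain Nim row of size 1, so its Grundy value is 1.
Row B is a plain Nim row of size 20, so its Grundy value is 20.
The value of a disjunctive sum is the nim-sum of the parts.
Combined value = 1 XOR 20 = 21.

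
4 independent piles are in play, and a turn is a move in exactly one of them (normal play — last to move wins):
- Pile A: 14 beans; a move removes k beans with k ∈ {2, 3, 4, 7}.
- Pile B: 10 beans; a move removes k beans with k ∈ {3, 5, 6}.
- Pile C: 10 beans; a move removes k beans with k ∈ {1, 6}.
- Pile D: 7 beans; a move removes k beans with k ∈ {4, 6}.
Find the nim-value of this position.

1

Build the Grundy sequence for pile A with g(k) = mex{g(k−s) : s ∈ {2, 3, 4, 7}, s ≤ k}:
k:     0  1  2  3  4  5  6  7  8  9 10 11 12 13 14
g(k):  0  0  1  1  2  2  0  3  1  4  2  0  0  1  1
So g(14) = 1.
For pile B, compute g(0), g(1), … with moves {3, 5, 6}:
g(0) = mex{} = 0
g(1) = mex{} = 0
g(2) = mex{} = 0
g(3) = mex{0} = 1
g(4) = mex{0} = 1
g(5) = mex{0} = 1
g(6) = mex{0,1} = 2
g(7) = mex{0,1} = 2
g(8) = mex{0,1} = 2
g(9) = mex{1,2} = 0
g(10) = mex{1,2} = 0
So g(10) = 0.
Build the Grundy sequence for pile C with g(k) = mex{g(k−s) : s ∈ {1, 6}, s ≤ k}:
g(0) = mex{} = 0
g(1) = mex{0} = 1
g(2) = mex{1} = 0
g(3) = mex{0} = 1
g(4) = mex{1} = 0
g(5) = mex{0} = 1
g(6) = mex{0,1} = 2
g(7) = mex{1,2} = 0
g(8) = mex{0} = 1
g(9) = mex{1} = 0
g(10) = mex{0} = 1
So g(10) = 1.
For pile D, compute g(0), g(1), … with moves {4, 6}:
k:     0  1  2  3  4  5  6  7
g(k):  0  0  0  0  1  1  1  1
So g(7) = 1.
The value of a disjunctive sum is the nim-sum of the parts.
Combined value = 1 XOR 0 XOR 1 XOR 1 = 1.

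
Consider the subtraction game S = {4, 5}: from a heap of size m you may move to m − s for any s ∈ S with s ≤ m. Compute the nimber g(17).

2

Build the Grundy sequence with g(k) = mex{g(k−s) : s ∈ {4, 5}, s ≤ k}:
k:     0  1  2  3  4  5  6  7  8  9 10 11 12 13 14 15 16 17
g(k):  0  0  0  0  1  1  1  1  2  0  0  0  0  1  1  1  1  2
So g(17) = 2.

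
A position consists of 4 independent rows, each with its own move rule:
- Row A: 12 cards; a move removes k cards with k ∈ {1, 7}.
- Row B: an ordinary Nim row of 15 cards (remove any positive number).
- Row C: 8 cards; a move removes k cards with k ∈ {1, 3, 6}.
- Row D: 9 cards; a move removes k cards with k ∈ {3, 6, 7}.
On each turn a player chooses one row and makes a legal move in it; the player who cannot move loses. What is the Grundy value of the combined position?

Build the Grundy sequence for row A with g(k) = mex{g(k−s) : s ∈ {1, 7}, s ≤ k}:
g(0) = mex{} = 0
g(1) = mex{0} = 1
g(2) = mex{1} = 0
g(3) = mex{0} = 1
g(4) = mex{1} = 0
g(5) = mex{0} = 1
g(6) = mex{1} = 0
g(7) = mex{0} = 1
g(8) = mex{1} = 0
g(9) = mex{0} = 1
g(10) = mex{1} = 0
g(11) = mex{0} = 1
g(12) = mex{1} = 0
So g(12) = 0.
Row B is a plain Nim row of size 15, so its Grundy value is 15.
For row C, compute g(0), g(1), … with moves {1, 3, 6}:
k:     0  1  2  3  4  5  6  7  8
g(k):  0  1  0  1  0  1  2  3  2
So g(8) = 2.
Build the Grundy sequence for row D with g(k) = mex{g(k−s) : s ∈ {3, 6, 7}, s ≤ k}:
k:     0  1  2  3  4  5  6  7  8  9
g(k):  0  0  0  1  1  1  2  2  2  3
So g(9) = 3.
The value of a disjunctive sum is the nim-sum of the parts.
Combined value = 0 ⊕ 15 ⊕ 2 ⊕ 3 = 14.

14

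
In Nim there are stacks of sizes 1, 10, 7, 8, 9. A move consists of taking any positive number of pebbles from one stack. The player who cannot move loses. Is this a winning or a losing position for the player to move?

Winning position

Nim-sum: 1 XOR 10 XOR 7 XOR 8 XOR 9 = 13.
The nim-sum is 13 ≠ 0, so this is an N-position: the player to move can win.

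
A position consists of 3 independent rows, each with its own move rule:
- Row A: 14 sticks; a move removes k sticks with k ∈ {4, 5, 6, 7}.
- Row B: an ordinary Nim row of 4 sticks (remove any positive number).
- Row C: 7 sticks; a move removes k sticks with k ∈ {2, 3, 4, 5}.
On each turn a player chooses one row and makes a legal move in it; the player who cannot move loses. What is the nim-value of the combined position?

Build the Grundy sequence for row A with g(k) = mex{g(k−s) : s ∈ {4, 5, 6, 7}, s ≤ k}:
k:     0  1  2  3  4  5  6  7  8  9 10 11 12 13 14
g(k):  0  0  0  0  1  1  1  1  2  2  2  0  0  0  0
So g(14) = 0.
Row B is a plain Nim row of size 4, so its Grundy value is 4.
For row C, compute g(0), g(1), … with moves {2, 3, 4, 5}:
g(0) = mex{} = 0
g(1) = mex{} = 0
g(2) = mex{0} = 1
g(3) = mex{0} = 1
g(4) = mex{0,1} = 2
g(5) = mex{0,1} = 2
g(6) = mex{0,1,2} = 3
g(7) = mex{1,2} = 0
So g(7) = 0.
The value of a disjunctive sum is the nim-sum of the parts.
Combined value = 0 XOR 4 XOR 0 = 4.

4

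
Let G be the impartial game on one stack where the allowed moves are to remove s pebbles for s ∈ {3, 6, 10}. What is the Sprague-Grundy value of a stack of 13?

Build the Grundy sequence with g(k) = mex{g(k−s) : s ∈ {3, 6, 10}, s ≤ k}:
k:     0  1  2  3  4  5  6  7  8  9 10 11 12 13
g(k):  0  0  0  1  1  1  2  2  2  0  3  3  1  0
So g(13) = 0.

0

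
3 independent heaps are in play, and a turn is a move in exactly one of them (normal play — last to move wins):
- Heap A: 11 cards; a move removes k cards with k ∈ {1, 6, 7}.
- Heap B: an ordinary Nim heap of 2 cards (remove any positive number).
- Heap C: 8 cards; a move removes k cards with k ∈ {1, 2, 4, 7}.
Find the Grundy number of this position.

Grundy values for heap A (subtraction set {1, 6, 7}):
k:     0  1  2  3  4  5  6  7  8  9 10 11
g(k):  0  1  0  1  0  1  2  3  2  3  2  3
So g(11) = 3.
Heap B is a plain Nim heap of size 2, so its Grundy value is 2.
Build the Grundy sequence for heap C with g(k) = mex{g(k−s) : s ∈ {1, 2, 4, 7}, s ≤ k}:
g(0) = mex{} = 0
g(1) = mex{0} = 1
g(2) = mex{0,1} = 2
g(3) = mex{1,2} = 0
g(4) = mex{0,2} = 1
g(5) = mex{0,1} = 2
g(6) = mex{1,2} = 0
g(7) = mex{0,2} = 1
g(8) = mex{0,1} = 2
So g(8) = 2.
The value of a disjunctive sum is the nim-sum of the parts.
Combined value = 3 ⊕ 2 ⊕ 2 = 3.

3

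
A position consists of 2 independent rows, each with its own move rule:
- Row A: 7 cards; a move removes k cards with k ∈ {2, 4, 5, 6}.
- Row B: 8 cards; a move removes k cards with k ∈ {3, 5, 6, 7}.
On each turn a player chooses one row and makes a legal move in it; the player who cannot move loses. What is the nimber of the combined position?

Build the Grundy sequence for row A with g(k) = mex{g(k−s) : s ∈ {2, 4, 5, 6}, s ≤ k}:
k:     0  1  2  3  4  5  6  7
g(k):  0  0  1  1  2  2  3  3
So g(7) = 3.
Grundy values for row B (subtraction set {3, 5, 6, 7}):
k:     0  1  2  3  4  5  6  7  8
g(k):  0  0  0  1  1  1  2  2  2
So g(8) = 2.
The value of a disjunctive sum is the nim-sum of the parts.
Combined value = 3 ⊕ 2 = 1.

1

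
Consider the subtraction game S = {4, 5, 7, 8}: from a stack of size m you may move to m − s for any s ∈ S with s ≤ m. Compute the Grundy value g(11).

2

Build the Grundy sequence with g(k) = mex{g(k−s) : s ∈ {4, 5, 7, 8}, s ≤ k}:
g(0) = mex{} = 0
g(1) = mex{} = 0
g(2) = mex{} = 0
g(3) = mex{} = 0
g(4) = mex{0} = 1
g(5) = mex{0} = 1
g(6) = mex{0} = 1
g(7) = mex{0} = 1
g(8) = mex{0,1} = 2
g(9) = mex{0,1} = 2
g(10) = mex{0,1} = 2
g(11) = mex{0,1} = 2
So g(11) = 2.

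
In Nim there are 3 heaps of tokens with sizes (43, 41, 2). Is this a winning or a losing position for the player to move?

Losing position

Nim-sum: 43 XOR 41 XOR 2 = 0.
The nim-sum is 0, so this is a P-position: the player to move is in a losing position under optimal play.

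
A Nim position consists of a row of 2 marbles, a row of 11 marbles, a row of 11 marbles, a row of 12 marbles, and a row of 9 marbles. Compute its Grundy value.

7

Compute the nim-sum pairwise:
2 ^ 11 = 9
9 ^ 11 = 2
2 ^ 12 = 14
14 ^ 9 = 7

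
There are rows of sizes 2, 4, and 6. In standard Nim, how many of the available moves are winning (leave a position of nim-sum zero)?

0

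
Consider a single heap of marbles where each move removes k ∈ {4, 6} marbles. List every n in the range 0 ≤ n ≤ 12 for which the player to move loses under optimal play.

0, 1, 2, 3, 10, 11, 12

Grundy values for subtraction set {4, 6}:
k:     0  1  2  3  4  5  6  7  8  9 10 11 12
g(k):  0  0  0  0  1  1  1  1  2  2  0  0  0
The P-positions (g = 0) in 0..12 are 0, 1, 2, 3, 10, 11, 12.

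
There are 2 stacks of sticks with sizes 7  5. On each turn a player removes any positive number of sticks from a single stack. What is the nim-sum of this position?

Compute the nim-sum pairwise:
7 XOR 5 = 2

2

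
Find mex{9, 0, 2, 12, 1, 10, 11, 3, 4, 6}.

5

The values 0, 1, 2, 3, 4 are all present; 5 is the first non-negative integer missing from the set.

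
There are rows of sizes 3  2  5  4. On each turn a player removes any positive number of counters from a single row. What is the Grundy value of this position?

0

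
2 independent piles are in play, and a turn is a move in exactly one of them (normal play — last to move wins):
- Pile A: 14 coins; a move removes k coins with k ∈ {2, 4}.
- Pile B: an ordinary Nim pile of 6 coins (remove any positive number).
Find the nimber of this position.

7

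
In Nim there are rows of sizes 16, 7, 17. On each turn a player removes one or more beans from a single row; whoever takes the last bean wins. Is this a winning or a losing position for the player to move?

Nim-sum: 16 ⊕ 7 ⊕ 17 = 6.
The nim-sum is 6 ≠ 0, so this is an N-position: the player to move can win.

Winning position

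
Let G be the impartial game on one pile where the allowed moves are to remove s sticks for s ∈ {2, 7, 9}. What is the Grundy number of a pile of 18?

1

Build the Grundy sequence with g(k) = mex{g(k−s) : s ∈ {2, 7, 9}, s ≤ k}:
k:     0  1  2  3  4  5  6  7  8  9 10 11 12 13 14 15 16 17 18
g(k):  0  0  1  1  0  0  1  1  2  2  3  3  2  2  3  0  0  1  1
So g(18) = 1.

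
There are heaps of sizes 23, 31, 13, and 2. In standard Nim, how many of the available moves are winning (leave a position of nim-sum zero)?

3

In binary:
  10111  (23)
  11111  (31)
  01101  (13)
  00010  (2)
  -----
  00111  (7)
The overall nim-sum is X = 7. A heap of size p has a winning move iff p XOR X < p (reduce it to p XOR X).
  23: 23 XOR 7 = 16 < 23 — winning move (to 16).
  31: 31 XOR 7 = 24 < 31 — winning move (to 24).
  13: 13 XOR 7 = 10 < 13 — winning move (to 10).
  2: 2 XOR 7 = 5 ≥ 2 — no move.
That gives 3 winning moves.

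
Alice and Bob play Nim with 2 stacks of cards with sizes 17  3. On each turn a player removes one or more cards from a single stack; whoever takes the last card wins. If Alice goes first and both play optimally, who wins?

Alice wins

Write each in binary and XOR column by column:
  10001  (17)
  00011  (3)
  -----
  10010  (18)
The nim-sum is 18 ≠ 0, so this is an N-position: the player to move can win; Alice has a winning move.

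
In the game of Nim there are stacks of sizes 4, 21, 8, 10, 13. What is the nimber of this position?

30

Bitwise XOR of the heap sizes:
  00100  (4)
  10101  (21)
  01000  (8)
  01010  (10)
  01101  (13)
  -----
  11110  (30)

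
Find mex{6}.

0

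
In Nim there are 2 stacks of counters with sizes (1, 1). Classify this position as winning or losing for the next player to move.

Losing position

Compute the nim-sum pairwise:
1 XOR 1 = 0
The nim-sum is 0, so this is a P-position: the player to move is in a losing position under optimal play.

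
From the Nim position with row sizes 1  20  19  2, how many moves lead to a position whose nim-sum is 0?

Nim-sum: 1 ^ 20 ^ 19 ^ 2 = 4.
The overall nim-sum is X = 4. A row of size p has a winning move iff p XOR X < p (reduce it to p XOR X).
  1: 1 XOR 4 = 5 ≥ 1 — no move.
  20: 20 XOR 4 = 16 < 20 — winning move (to 16).
  19: 19 XOR 4 = 23 ≥ 19 — no move.
  2: 2 XOR 4 = 6 ≥ 2 — no move.
That gives 1 winning move.

1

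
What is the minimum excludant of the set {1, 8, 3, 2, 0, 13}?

The values 0, 1, 2, 3 are all present; 4 is the first non-negative integer missing from the set.

4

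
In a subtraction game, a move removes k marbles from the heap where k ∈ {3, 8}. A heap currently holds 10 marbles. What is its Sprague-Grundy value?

1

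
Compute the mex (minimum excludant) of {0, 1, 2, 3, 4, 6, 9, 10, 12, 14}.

5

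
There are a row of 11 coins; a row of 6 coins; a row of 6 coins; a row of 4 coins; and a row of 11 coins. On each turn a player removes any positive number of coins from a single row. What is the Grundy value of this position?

In binary:
  1011  (11)
  0110  (6)
  0110  (6)
  0100  (4)
  1011  (11)
  ----
  0100  (4)

4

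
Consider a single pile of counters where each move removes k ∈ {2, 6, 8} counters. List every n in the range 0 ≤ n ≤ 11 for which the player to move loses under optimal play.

0, 1, 4, 5

Compute g(0), g(1), … for moves {2, 6, 8}:
k:     0  1  2  3  4  5  6  7  8  9 10 11
g(k):  0  0  1  1  0  0  1  1  2  2  3  3
The P-positions (g = 0) in 0..11 are 0, 1, 4, 5.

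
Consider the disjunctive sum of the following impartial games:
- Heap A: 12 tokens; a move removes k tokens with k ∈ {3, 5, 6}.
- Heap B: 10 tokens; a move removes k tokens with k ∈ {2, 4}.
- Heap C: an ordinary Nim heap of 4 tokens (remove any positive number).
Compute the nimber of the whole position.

Build the Grundy sequence for heap A with g(k) = mex{g(k−s) : s ∈ {3, 5, 6}, s ≤ k}:
g(0) = mex{} = 0
g(1) = mex{} = 0
g(2) = mex{} = 0
g(3) = mex{0} = 1
g(4) = mex{0} = 1
g(5) = mex{0} = 1
g(6) = mex{0,1} = 2
g(7) = mex{0,1} = 2
g(8) = mex{0,1} = 2
g(9) = mex{1,2} = 0
g(10) = mex{1,2} = 0
g(11) = mex{1,2} = 0
g(12) = mex{0,2} = 1
So g(12) = 1.
Build the Grundy sequence for heap B with g(k) = mex{g(k−s) : s ∈ {2, 4}, s ≤ k}:
k:     0  1  2  3  4  5  6  7  8  9 10
g(k):  0  0  1  1  2  2  0  0  1  1  2
So g(10) = 2.
Heap C is a plain Nim heap of size 4, so its Grundy value is 4.
The value of a disjunctive sum is the nim-sum of the parts.
Combined value = 1 XOR 2 XOR 4 = 7.

7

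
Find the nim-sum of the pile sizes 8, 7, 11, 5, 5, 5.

1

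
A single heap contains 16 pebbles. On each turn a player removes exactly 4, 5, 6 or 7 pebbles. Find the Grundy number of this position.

1

Compute g(0), g(1), … for moves {4, 5, 6, 7}:
k:     0  1  2  3  4  5  6  7  8  9 10 11 12 13 14 15 16
g(k):  0  0  0  0  1  1  1  1  2  2  2  0  0  0  0  1  1
So g(16) = 1.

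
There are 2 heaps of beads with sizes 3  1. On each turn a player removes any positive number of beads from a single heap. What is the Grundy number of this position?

2

Compute the nim-sum pairwise:
3 ^ 1 = 2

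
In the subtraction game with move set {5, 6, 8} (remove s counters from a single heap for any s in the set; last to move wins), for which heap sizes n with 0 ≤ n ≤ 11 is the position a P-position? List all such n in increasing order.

0, 1, 2, 3, 4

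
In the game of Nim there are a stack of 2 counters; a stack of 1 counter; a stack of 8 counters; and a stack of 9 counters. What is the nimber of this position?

2

Nim-sum: 2 ^ 1 ^ 8 ^ 9 = 2.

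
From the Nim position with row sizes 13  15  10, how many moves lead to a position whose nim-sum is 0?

3

Nim-sum: 13 ⊕ 15 ⊕ 10 = 8.
The overall nim-sum is X = 8. A row of size p has a winning move iff p XOR X < p (reduce it to p XOR X).
  13: 13 XOR 8 = 5 < 13 — winning move (to 5).
  15: 15 XOR 8 = 7 < 15 — winning move (to 7).
  10: 10 XOR 8 = 2 < 10 — winning move (to 2).
That gives 3 winning moves.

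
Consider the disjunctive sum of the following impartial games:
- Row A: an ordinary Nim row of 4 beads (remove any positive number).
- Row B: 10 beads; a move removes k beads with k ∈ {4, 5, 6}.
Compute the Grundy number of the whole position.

Row A is a plain Nim row of size 4, so its Grundy value is 4.
Grundy values for row B (subtraction set {4, 5, 6}):
g(0) = mex{} = 0
g(1) = mex{} = 0
g(2) = mex{} = 0
g(3) = mex{} = 0
g(4) = mex{0} = 1
g(5) = mex{0} = 1
g(6) = mex{0} = 1
g(7) = mex{0} = 1
g(8) = mex{0,1} = 2
g(9) = mex{0,1} = 2
g(10) = mex{1} = 0
So g(10) = 0.
By the Sprague-Grundy theorem, the Grundy value of a sum of independent games is the XOR of the component values.
Combined value = 4 XOR 0 = 4.

4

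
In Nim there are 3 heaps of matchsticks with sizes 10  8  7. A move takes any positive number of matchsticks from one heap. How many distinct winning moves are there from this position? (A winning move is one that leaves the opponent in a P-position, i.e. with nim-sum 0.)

Compute the nim-sum pairwise:
10 ^ 8 = 2
2 ^ 7 = 5
The overall nim-sum is X = 5. A heap of size p has a winning move iff p XOR X < p (reduce it to p XOR X).
  10: 10 XOR 5 = 15 ≥ 10 — no move.
  8: 8 XOR 5 = 13 ≥ 8 — no move.
  7: 7 XOR 5 = 2 < 7 — winning move (to 2).
That gives 1 winning move.

1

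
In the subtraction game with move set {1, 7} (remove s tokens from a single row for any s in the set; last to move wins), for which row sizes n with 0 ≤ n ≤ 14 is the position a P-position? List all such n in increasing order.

0, 2, 4, 6, 8, 10, 12, 14

Compute g(0), g(1), … for moves {1, 7}:
g(0) = mex{} = 0
g(1) = mex{0} = 1
g(2) = mex{1} = 0
g(3) = mex{0} = 1
g(4) = mex{1} = 0
g(5) = mex{0} = 1
g(6) = mex{1} = 0
g(7) = mex{0} = 1
g(8) = mex{1} = 0
g(9) = mex{0} = 1
g(10) = mex{1} = 0
g(11) = mex{0} = 1
g(12) = mex{1} = 0
g(13) = mex{0} = 1
g(14) = mex{1} = 0
The P-positions (g = 0) in 0..14 are 0, 2, 4, 6, 8, 10, 12, 14.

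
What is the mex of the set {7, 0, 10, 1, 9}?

The values 0, 1 are all present; 2 is the first non-negative integer missing from the set.

2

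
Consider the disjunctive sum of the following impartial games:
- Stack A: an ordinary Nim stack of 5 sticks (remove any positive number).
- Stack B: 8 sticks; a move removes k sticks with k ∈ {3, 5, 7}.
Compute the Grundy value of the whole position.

Stack A is a plain Nim stack of size 5, so its Grundy value is 5.
Build the Grundy sequence for stack B with g(k) = mex{g(k−s) : s ∈ {3, 5, 7}, s ≤ k}:
g(0) = mex{} = 0
g(1) = mex{} = 0
g(2) = mex{} = 0
g(3) = mex{0} = 1
g(4) = mex{0} = 1
g(5) = mex{0} = 1
g(6) = mex{0,1} = 2
g(7) = mex{0,1} = 2
g(8) = mex{0,1} = 2
So g(8) = 2.
The value of a disjunctive sum is the nim-sum of the parts.
Combined value = 5 ⊕ 2 = 7.

7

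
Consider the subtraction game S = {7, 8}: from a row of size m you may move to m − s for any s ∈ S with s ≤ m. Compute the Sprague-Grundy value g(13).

1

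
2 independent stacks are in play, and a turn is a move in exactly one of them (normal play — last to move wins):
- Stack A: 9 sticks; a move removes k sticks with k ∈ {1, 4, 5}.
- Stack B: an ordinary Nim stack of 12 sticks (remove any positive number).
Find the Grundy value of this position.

Build the Grundy sequence for stack A with g(k) = mex{g(k−s) : s ∈ {1, 4, 5}, s ≤ k}:
g(0) = mex{} = 0
g(1) = mex{0} = 1
g(2) = mex{1} = 0
g(3) = mex{0} = 1
g(4) = mex{0,1} = 2
g(5) = mex{0,1,2} = 3
g(6) = mex{0,1,3} = 2
g(7) = mex{0,1,2} = 3
g(8) = mex{1,2,3} = 0
g(9) = mex{0,2,3} = 1
So g(9) = 1.
Stack B is a plain Nim stack of size 12, so its Grundy value is 12.
The value of a disjunctive sum is the nim-sum of the parts.
Combined value = 1 ⊕ 12 = 13.

13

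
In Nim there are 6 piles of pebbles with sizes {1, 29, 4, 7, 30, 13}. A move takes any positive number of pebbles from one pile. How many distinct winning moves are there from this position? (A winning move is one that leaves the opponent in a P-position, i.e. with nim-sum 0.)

Write each in binary and XOR column by column:
  00001  (1)
  11101  (29)
  00100  (4)
  00111  (7)
  11110  (30)
  01101  (13)
  -----
  01100  (12)
The overall nim-sum is X = 12. A pile of size p has a winning move iff p XOR X < p (reduce it to p XOR X).
  1: 1 XOR 12 = 13 ≥ 1 — no move.
  29: 29 XOR 12 = 17 < 29 — winning move (to 17).
  4: 4 XOR 12 = 8 ≥ 4 — no move.
  7: 7 XOR 12 = 11 ≥ 7 — no move.
  30: 30 XOR 12 = 18 < 30 — winning move (to 18).
  13: 13 XOR 12 = 1 < 13 — winning move (to 1).
That gives 3 winning moves.

3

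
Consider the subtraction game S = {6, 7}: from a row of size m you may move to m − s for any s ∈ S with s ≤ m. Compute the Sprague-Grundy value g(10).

1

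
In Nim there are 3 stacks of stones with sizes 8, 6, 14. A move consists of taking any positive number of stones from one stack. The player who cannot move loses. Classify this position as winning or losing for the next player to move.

Losing position

Compute the nim-sum pairwise:
8 ^ 6 = 14
14 ^ 14 = 0
The nim-sum is 0, so this is a P-position: the player to move is in a losing position under optimal play.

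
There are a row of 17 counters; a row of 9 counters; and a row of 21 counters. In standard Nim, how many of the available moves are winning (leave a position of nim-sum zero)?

Bitwise XOR of the heap sizes:
  10001  (17)
  01001  (9)
  10101  (21)
  -----
  01101  (13)
The overall nim-sum is X = 13. A row of size p has a winning move iff p XOR X < p (reduce it to p XOR X).
  17: 17 XOR 13 = 28 ≥ 17 — no move.
  9: 9 XOR 13 = 4 < 9 — winning move (to 4).
  21: 21 XOR 13 = 24 ≥ 21 — no move.
That gives 1 winning move.

1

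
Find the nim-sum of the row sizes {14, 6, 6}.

Compute the nim-sum pairwise:
14 ⊕ 6 = 8
8 ⊕ 6 = 14

14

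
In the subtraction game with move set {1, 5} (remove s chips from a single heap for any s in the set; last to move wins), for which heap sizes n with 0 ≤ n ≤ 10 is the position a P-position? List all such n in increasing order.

Build the Grundy sequence with g(k) = mex{g(k−s) : s ∈ {1, 5}, s ≤ k}:
k:     0  1  2  3  4  5  6  7  8  9 10
g(k):  0  1  0  1  0  1  0  1  0  1  0
The P-positions (g = 0) in 0..10 are 0, 2, 4, 6, 8, 10.

0, 2, 4, 6, 8, 10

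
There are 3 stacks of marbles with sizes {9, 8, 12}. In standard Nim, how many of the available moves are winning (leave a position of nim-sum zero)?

3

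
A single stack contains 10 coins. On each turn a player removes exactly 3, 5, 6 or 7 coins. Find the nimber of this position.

0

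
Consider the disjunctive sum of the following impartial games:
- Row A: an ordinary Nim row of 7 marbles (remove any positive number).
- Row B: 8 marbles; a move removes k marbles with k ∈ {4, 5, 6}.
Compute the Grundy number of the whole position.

5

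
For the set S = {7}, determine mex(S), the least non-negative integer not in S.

0

0 is not in the set, so the mex is 0.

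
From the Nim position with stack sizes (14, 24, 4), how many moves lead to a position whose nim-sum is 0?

1

Compute the nim-sum pairwise:
14 ^ 24 = 22
22 ^ 4 = 18
The overall nim-sum is X = 18. A stack of size p has a winning move iff p XOR X < p (reduce it to p XOR X).
  14: 14 XOR 18 = 28 ≥ 14 — no move.
  24: 24 XOR 18 = 10 < 24 — winning move (to 10).
  4: 4 XOR 18 = 22 ≥ 4 — no move.
That gives 1 winning move.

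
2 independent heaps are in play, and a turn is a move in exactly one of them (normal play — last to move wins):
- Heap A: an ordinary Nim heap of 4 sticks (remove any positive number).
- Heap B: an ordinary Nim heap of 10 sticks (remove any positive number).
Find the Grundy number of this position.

14

Heap A is a plain Nim heap of size 4, so its Grundy value is 4.
Heap B is a plain Nim heap of size 10, so its Grundy value is 10.
By the Sprague-Grundy theorem, the Grundy value of a sum of independent games is the XOR of the component values.
Combined value = 4 XOR 10 = 14.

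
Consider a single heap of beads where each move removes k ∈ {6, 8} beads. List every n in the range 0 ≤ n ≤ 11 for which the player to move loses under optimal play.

0, 1, 2, 3, 4, 5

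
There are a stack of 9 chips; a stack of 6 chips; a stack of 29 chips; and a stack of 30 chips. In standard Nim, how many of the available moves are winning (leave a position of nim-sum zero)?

Compute the nim-sum pairwise:
9 ^ 6 = 15
15 ^ 29 = 18
18 ^ 30 = 12
The overall nim-sum is X = 12. A stack of size p has a winning move iff p XOR X < p (reduce it to p XOR X).
  9: 9 XOR 12 = 5 < 9 — winning move (to 5).
  6: 6 XOR 12 = 10 ≥ 6 — no move.
  29: 29 XOR 12 = 17 < 29 — winning move (to 17).
  30: 30 XOR 12 = 18 < 30 — winning move (to 18).
That gives 3 winning moves.

3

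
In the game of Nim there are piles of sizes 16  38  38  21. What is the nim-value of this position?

5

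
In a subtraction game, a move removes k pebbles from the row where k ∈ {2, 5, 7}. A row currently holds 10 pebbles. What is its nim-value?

0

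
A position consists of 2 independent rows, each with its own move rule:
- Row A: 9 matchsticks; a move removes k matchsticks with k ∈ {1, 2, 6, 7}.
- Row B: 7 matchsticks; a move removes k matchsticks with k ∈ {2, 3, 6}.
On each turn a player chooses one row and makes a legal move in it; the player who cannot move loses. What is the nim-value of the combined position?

0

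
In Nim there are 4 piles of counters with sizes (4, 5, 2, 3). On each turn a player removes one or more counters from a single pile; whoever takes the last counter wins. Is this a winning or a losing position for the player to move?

Losing position

Nim-sum: 4 XOR 5 XOR 2 XOR 3 = 0.
The nim-sum is 0, so this is a P-position: the player to move is in a losing position under optimal play.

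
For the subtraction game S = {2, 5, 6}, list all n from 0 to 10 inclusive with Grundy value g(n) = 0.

Compute g(0), g(1), … for moves {2, 5, 6}:
k:     0  1  2  3  4  5  6  7  8  9 10
g(k):  0  0  1  1  0  2  1  3  0  2  1
The P-positions (g = 0) in 0..10 are 0, 1, 4, 8.

0, 1, 4, 8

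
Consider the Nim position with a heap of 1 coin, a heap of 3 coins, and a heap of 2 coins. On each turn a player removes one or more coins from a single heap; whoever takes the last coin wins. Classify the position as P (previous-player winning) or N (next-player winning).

Nim-sum: 1 ^ 3 ^ 2 = 0.
The nim-sum is 0, so this is a P-position: the player to move is in a losing position under optimal play.

P-position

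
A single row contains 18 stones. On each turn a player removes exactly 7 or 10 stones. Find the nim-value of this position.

0

Compute g(0), g(1), … for moves {7, 10}:
k:     0  1  2  3  4  5  6  7  8  9 10 11 12 13 14 15 16 17 18
g(k):  0  0  0  0  0  0  0  1  1  1  1  1  1  1  2  2  2  0  0
So g(18) = 0.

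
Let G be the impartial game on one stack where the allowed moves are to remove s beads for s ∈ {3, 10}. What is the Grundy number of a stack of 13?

Grundy values for subtraction set {3, 10}:
k:     0  1  2  3  4  5  6  7  8  9 10 11 12 13
g(k):  0  0  0  1  1  1  0  0  0  1  1  1  2  0
So g(13) = 0.

0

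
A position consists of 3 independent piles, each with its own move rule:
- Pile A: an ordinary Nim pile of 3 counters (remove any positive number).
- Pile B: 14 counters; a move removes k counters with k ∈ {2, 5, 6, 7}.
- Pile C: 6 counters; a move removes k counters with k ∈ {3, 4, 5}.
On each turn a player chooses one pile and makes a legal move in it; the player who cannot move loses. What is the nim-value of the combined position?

0

Pile A is a plain Nim pile of size 3, so its Grundy value is 3.
Build the Grundy sequence for pile B with g(k) = mex{g(k−s) : s ∈ {2, 5, 6, 7}, s ≤ k}:
k:     0  1  2  3  4  5  6  7  8  9 10 11 12 13 14
g(k):  0  0  1  1  0  2  1  3  2  2  3  3  0  0  1
So g(14) = 1.
Grundy values for pile C (subtraction set {3, 4, 5}):
k:     0  1  2  3  4  5  6
g(k):  0  0  0  1  1  1  2
So g(6) = 2.
By the Sprague-Grundy theorem, the Grundy value of a sum of independent games is the XOR of the component values.
Combined value = 3 XOR 1 XOR 2 = 0.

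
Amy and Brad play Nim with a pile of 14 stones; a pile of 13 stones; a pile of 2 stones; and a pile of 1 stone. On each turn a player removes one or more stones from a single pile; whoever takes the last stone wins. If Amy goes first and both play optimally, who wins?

In binary:
  1110  (14)
  1101  (13)
  0010  (2)
  0001  (1)
  ----
  0000  (0)
The nim-sum is 0, so this is a P-position: the player to move is in a losing position under optimal play; Amy is about to move from it and so loses — Brad wins.

Brad wins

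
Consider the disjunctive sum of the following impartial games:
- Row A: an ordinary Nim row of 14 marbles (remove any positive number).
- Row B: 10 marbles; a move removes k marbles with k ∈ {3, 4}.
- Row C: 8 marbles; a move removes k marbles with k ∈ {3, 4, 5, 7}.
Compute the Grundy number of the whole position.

Row A is a plain Nim row of size 14, so its Grundy value is 14.
For row B, compute g(0), g(1), … with moves {3, 4}:
g(0) = mex{} = 0
g(1) = mex{} = 0
g(2) = mex{} = 0
g(3) = mex{0} = 1
g(4) = mex{0} = 1
g(5) = mex{0} = 1
g(6) = mex{0,1} = 2
g(7) = mex{1} = 0
g(8) = mex{1} = 0
g(9) = mex{1,2} = 0
g(10) = mex{0,2} = 1
So g(10) = 1.
Grundy values for row C (subtraction set {3, 4, 5, 7}):
k:     0  1  2  3  4  5  6  7  8
g(k):  0  0  0  1  1  1  2  2  2
So g(8) = 2.
The value of a disjunctive sum is the nim-sum of the parts.
Combined value = 14 XOR 1 XOR 2 = 13.

13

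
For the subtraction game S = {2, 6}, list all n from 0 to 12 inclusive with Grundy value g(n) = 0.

0, 1, 4, 5, 8, 9, 12

Compute g(0), g(1), … for moves {2, 6}:
g(0) = mex{} = 0
g(1) = mex{} = 0
g(2) = mex{0} = 1
g(3) = mex{0} = 1
g(4) = mex{1} = 0
g(5) = mex{1} = 0
g(6) = mex{0} = 1
g(7) = mex{0} = 1
g(8) = mex{1} = 0
g(9) = mex{1} = 0
g(10) = mex{0} = 1
g(11) = mex{0} = 1
g(12) = mex{1} = 0
The P-positions (g = 0) in 0..12 are 0, 1, 4, 5, 8, 9, 12.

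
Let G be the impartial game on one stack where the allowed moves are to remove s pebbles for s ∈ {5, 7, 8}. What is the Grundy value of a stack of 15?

Compute g(0), g(1), … for moves {5, 7, 8}:
k:     0  1  2  3  4  5  6  7  8  9 10 11 12 13 14 15
g(k):  0  0  0  0  0  1  1  1  1  1  2  2  2  0  0  0
So g(15) = 0.

0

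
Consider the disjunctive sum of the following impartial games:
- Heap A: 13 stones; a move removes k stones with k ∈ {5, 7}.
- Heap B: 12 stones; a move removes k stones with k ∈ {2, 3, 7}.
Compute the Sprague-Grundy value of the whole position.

For heap A, compute g(0), g(1), … with moves {5, 7}:
k:     0  1  2  3  4  5  6  7  8  9 10 11 12 13
g(k):  0  0  0  0  0  1  1  1  1  1  2  2  0  0
So g(13) = 0.
Build the Grundy sequence for heap B with g(k) = mex{g(k−s) : s ∈ {2, 3, 7}, s ≤ k}:
k:     0  1  2  3  4  5  6  7  8  9 10 11 12
g(k):  0  0  1  1  2  0  0  1  1  2  0  0  1
So g(12) = 1.
By the Sprague-Grundy theorem, the Grundy value of a sum of independent games is the XOR of the component values.
Combined value = 0 ⊕ 1 = 1.

1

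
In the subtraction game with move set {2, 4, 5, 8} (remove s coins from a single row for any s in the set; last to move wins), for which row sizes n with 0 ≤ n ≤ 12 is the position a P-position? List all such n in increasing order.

0, 1, 7, 10

Grundy values for subtraction set {2, 4, 5, 8}:
g(0) = mex{} = 0
g(1) = mex{} = 0
g(2) = mex{0} = 1
g(3) = mex{0} = 1
g(4) = mex{0,1} = 2
g(5) = mex{0,1} = 2
g(6) = mex{0,1,2} = 3
g(7) = mex{1,2} = 0
g(8) = mex{0,1,2,3} = 4
g(9) = mex{0,2} = 1
g(10) = mex{1,2,3,4} = 0
g(11) = mex{0,1,3} = 2
g(12) = mex{0,2,4} = 1
The P-positions (g = 0) in 0..12 are 0, 1, 7, 10.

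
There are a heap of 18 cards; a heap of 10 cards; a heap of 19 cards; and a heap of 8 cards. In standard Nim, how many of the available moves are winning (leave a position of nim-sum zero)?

Bitwise XOR of the heap sizes:
  10010  (18)
  01010  (10)
  10011  (19)
  01000  (8)
  -----
  00011  (3)
The overall nim-sum is X = 3. A heap of size p has a winning move iff p XOR X < p (reduce it to p XOR X).
  18: 18 XOR 3 = 17 < 18 — winning move (to 17).
  10: 10 XOR 3 = 9 < 10 — winning move (to 9).
  19: 19 XOR 3 = 16 < 19 — winning move (to 16).
  8: 8 XOR 3 = 11 ≥ 8 — no move.
That gives 3 winning moves.

3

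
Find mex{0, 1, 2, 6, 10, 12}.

3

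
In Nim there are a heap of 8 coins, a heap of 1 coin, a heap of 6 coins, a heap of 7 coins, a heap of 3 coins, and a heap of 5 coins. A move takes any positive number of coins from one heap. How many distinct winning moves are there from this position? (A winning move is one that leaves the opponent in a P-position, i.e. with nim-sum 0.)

1

Compute the nim-sum pairwise:
8 ⊕ 1 = 9
9 ⊕ 6 = 15
15 ⊕ 7 = 8
8 ⊕ 3 = 11
11 ⊕ 5 = 14
The overall nim-sum is X = 14. A heap of size p has a winning move iff p XOR X < p (reduce it to p XOR X).
  8: 8 XOR 14 = 6 < 8 — winning move (to 6).
  1: 1 XOR 14 = 15 ≥ 1 — no move.
  6: 6 XOR 14 = 8 ≥ 6 — no move.
  7: 7 XOR 14 = 9 ≥ 7 — no move.
  3: 3 XOR 14 = 13 ≥ 3 — no move.
  5: 5 XOR 14 = 11 ≥ 5 — no move.
That gives 1 winning move.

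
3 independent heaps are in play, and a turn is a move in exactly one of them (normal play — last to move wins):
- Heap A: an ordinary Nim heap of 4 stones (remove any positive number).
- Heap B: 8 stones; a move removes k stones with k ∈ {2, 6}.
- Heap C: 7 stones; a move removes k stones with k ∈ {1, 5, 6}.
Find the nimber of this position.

Heap A is a plain Nim heap of size 4, so its Grundy value is 4.
Grundy values for heap B (subtraction set {2, 6}):
k:     0  1  2  3  4  5  6  7  8
g(k):  0  0  1  1  0  0  1  1  0
So g(8) = 0.
Build the Grundy sequence for heap C with g(k) = mex{g(k−s) : s ∈ {1, 5, 6}, s ≤ k}:
k:     0  1  2  3  4  5  6  7
g(k):  0  1  0  1  0  1  2  3
So g(7) = 3.
The value of a disjunctive sum is the nim-sum of the parts.
Combined value = 4 XOR 0 XOR 3 = 7.

7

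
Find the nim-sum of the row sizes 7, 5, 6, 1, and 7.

2

Write each in binary and XOR column by column:
  111  (7)
  101  (5)
  110  (6)
  001  (1)
  111  (7)
  ---
  010  (2)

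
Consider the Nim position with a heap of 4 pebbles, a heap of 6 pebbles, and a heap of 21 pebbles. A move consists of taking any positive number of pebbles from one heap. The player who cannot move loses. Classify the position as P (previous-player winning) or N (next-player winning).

N-position

Bitwise XOR of the heap sizes:
  00100  (4)
  00110  (6)
  10101  (21)
  -----
  10111  (23)
The nim-sum is 23 ≠ 0, so this is an N-position: the player to move can win.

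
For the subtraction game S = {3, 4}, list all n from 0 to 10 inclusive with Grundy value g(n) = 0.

0, 1, 2, 7, 8, 9

Build the Grundy sequence with g(k) = mex{g(k−s) : s ∈ {3, 4}, s ≤ k}:
g(0) = mex{} = 0
g(1) = mex{} = 0
g(2) = mex{} = 0
g(3) = mex{0} = 1
g(4) = mex{0} = 1
g(5) = mex{0} = 1
g(6) = mex{0,1} = 2
g(7) = mex{1} = 0
g(8) = mex{1} = 0
g(9) = mex{1,2} = 0
g(10) = mex{0,2} = 1
The P-positions (g = 0) in 0..10 are 0, 1, 2, 7, 8, 9.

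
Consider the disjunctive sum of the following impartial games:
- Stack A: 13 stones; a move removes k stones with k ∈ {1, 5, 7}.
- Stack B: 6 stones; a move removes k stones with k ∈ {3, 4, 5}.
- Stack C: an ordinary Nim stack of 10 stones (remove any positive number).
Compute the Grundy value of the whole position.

Build the Grundy sequence for stack A with g(k) = mex{g(k−s) : s ∈ {1, 5, 7}, s ≤ k}:
g(0) = mex{} = 0
g(1) = mex{0} = 1
g(2) = mex{1} = 0
g(3) = mex{0} = 1
g(4) = mex{1} = 0
g(5) = mex{0} = 1
g(6) = mex{1} = 0
g(7) = mex{0} = 1
g(8) = mex{1} = 0
g(9) = mex{0} = 1
g(10) = mex{1} = 0
g(11) = mex{0} = 1
g(12) = mex{1} = 0
g(13) = mex{0} = 1
So g(13) = 1.
Grundy values for stack B (subtraction set {3, 4, 5}):
g(0) = mex{} = 0
g(1) = mex{} = 0
g(2) = mex{} = 0
g(3) = mex{0} = 1
g(4) = mex{0} = 1
g(5) = mex{0} = 1
g(6) = mex{0,1} = 2
So g(6) = 2.
Stack C is a plain Nim stack of size 10, so its Grundy value is 10.
By the Sprague-Grundy theorem, the Grundy value of a sum of independent games is the XOR of the component values.
Combined value = 1 ⊕ 2 ⊕ 10 = 9.

9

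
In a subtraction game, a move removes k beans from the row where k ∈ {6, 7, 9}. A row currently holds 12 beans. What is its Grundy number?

2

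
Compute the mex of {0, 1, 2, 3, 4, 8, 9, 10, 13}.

5

The values 0, 1, 2, 3, 4 are all present; 5 is the first non-negative integer missing from the set.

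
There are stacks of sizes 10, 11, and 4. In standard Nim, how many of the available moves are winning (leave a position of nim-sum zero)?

Compute the nim-sum pairwise:
10 ⊕ 11 = 1
1 ⊕ 4 = 5
The overall nim-sum is X = 5. A stack of size p has a winning move iff p XOR X < p (reduce it to p XOR X).
  10: 10 XOR 5 = 15 ≥ 10 — no move.
  11: 11 XOR 5 = 14 ≥ 11 — no move.
  4: 4 XOR 5 = 1 < 4 — winning move (to 1).
That gives 1 winning move.

1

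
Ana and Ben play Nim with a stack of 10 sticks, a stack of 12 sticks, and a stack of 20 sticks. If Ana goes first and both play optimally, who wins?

Nim-sum: 10 XOR 12 XOR 20 = 18.
The nim-sum is 18 ≠ 0, so this is an N-position: the player to move can win; Ana has a winning move.

Ana wins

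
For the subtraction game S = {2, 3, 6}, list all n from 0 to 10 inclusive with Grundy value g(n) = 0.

0, 1, 5, 9, 10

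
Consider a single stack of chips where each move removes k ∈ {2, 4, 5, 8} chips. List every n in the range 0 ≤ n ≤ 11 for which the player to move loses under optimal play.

0, 1, 7, 10

Grundy values for subtraction set {2, 4, 5, 8}:
g(0) = mex{} = 0
g(1) = mex{} = 0
g(2) = mex{0} = 1
g(3) = mex{0} = 1
g(4) = mex{0,1} = 2
g(5) = mex{0,1} = 2
g(6) = mex{0,1,2} = 3
g(7) = mex{1,2} = 0
g(8) = mex{0,1,2,3} = 4
g(9) = mex{0,2} = 1
g(10) = mex{1,2,3,4} = 0
g(11) = mex{0,1,3} = 2
The P-positions (g = 0) in 0..11 are 0, 1, 7, 10.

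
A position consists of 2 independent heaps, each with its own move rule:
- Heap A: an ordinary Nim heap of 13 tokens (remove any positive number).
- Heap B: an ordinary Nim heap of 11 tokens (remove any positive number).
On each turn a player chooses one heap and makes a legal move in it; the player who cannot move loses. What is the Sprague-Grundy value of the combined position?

Heap A is a plain Nim heap of size 13, so its Grundy value is 13.
Heap B is a plain Nim heap of size 11, so its Grundy value is 11.
By the Sprague-Grundy theorem, the Grundy value of a sum of independent games is the XOR of the component values.
Combined value = 13 XOR 11 = 6.

6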